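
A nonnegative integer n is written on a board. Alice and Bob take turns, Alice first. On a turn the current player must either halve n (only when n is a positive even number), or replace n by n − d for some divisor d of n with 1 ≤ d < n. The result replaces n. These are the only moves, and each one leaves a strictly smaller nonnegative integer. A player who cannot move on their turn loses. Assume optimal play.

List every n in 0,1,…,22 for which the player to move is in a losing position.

Use the standard recursion: the mover loses at a terminal position; elsewhere, the mover wins exactly when some move hands the opponent an L position.
n=0: no move → L
n=1: no move → L
n=2: can move to 1, which is L ⇒ W
n=3: the only move is to 2(W), a W ⇒ L
n=4: can move to 3, which is L ⇒ W
n=5: the only move is to 4(W), a W ⇒ L
n=6: can move to 3, which is L ⇒ W
n=7: the only move is to 6(W), a W ⇒ L
n=8: can move to 7, which is L ⇒ W
n=9: moves to 6(W), 8(W); every one is W ⇒ L
n=10: can move to 5, which is L ⇒ W
n=11: the only move is to 10(W), a W ⇒ L
n=12: can move to 9, which is L ⇒ W
n=13: the only move is to 12(W), a W ⇒ L
n=14: can move to 7, which is L ⇒ W
n=15: moves to 10(W), 12(W), 14(W); every one is W ⇒ L
n=16: can move to 15, which is L ⇒ W
n=17: the only move is to 16(W), a W ⇒ L
n=18: can move to 9, which is L ⇒ W
n=19: the only move is to 18(W), a W ⇒ L
n=20: can move to 15, which is L ⇒ W
n=21: moves to 14(W), 18(W), 20(W); every one is W ⇒ L
n=22: can move to 11, which is L ⇒ W
The losing starting values of n are exactly the entries labelled L in this table (12 of them).

0, 1, 3, 5, 7, 9, 11, 13, 15, 17, 19, 21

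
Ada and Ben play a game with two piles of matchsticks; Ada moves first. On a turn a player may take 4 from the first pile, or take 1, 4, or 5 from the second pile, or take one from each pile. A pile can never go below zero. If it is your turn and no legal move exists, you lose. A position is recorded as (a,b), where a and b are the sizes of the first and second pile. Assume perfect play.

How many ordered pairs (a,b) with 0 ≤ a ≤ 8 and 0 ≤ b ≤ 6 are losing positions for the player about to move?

18

Positions with no move are L. A position that does have a move is losing for the player to move precisely when every available move leads to a winning position for the opponent. Fill in the labels:
Every move lowers a or b (never raises either), so fill the grid row by row in increasing a, and left to right within a row: each cell's successors are then already labelled.
      b=0  b=1  b=2  b=3  b=4  b=5  b=6
a=0:    L    W    L    W    W    W    W
a=1:    L    W    L    W    W    W    W
a=2:    L    W    L    W    W    W    W
a=3:    L    W    L    W    W    W    W
a=4:    W    W    W    W    L    W    L
a=5:    W    L    W    L    W    W    W
a=6:    W    L    W    L    W    W    W
a=7:    W    L    W    L    W    W    W
a=8:    L    W    W    L    W    W    W
Cells with no legal move (terminal, hence L): (0,0), (1,0), (2,0), (3,0).
The remaining L cells, each justified by listing all of its moves:
(0,2): →(0,1)(W) only, which is W, so L
(1,2): →(1,1)(W), (0,1)(W) — all W, so L
(2,2): →(2,1)(W), (1,1)(W) — all W, so L
(3,2): →(3,1)(W), (2,1)(W) — all W, so L
(4,4): →(0,4)(W), (4,3)(W), (4,0)(W), (3,3)(W) — all W, so L
(4,6): →(0,6)(W), (4,5)(W), (4,2)(W), (4,1)(W), (3,5)(W) — all W, so L
(5,1): →(1,1)(W), (5,0)(W), (4,0)(W) — all W, so L
(5,3): →(1,3)(W), (5,2)(W), (4,2)(W) — all W, so L
(6,1): →(2,1)(W), (6,0)(W), (5,0)(W) — all W, so L
(6,3): →(2,3)(W), (6,2)(W), (5,2)(W) — all W, so L
(7,1): →(3,1)(W), (7,0)(W), (6,0)(W) — all W, so L
(7,3): →(3,3)(W), (7,2)(W), (6,2)(W) — all W, so L
(8,0): →(4,0)(W) only, which is W, so L
(8,3): →(4,3)(W), (8,2)(W), (7,2)(W) — all W, so L
Every other cell has at least one move into one of the L cells above, so it is W.
L cells per row: a=0: 2, a=1: 2, a=2: 2, a=3: 2, a=4: 2, a=5: 2, a=6: 2, a=7: 2, a=8: 2; total 18.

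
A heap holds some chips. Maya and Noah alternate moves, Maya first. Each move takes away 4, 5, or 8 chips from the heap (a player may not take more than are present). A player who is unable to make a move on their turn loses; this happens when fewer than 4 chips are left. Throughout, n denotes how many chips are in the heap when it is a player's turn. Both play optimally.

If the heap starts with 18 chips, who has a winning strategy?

Maya wins.

Compute win/loss labels from the base case upward. A position with no move is L. Any other position is W if it can reach an L in one move, else L.
n=0: no move → L
n=1: no move → L
n=2: no move → L
n=3: no move → L
n=4: W (go to 0, an L position)
n=5: W (go to 1, an L position)
n=6: W (go to 2, an L position)
n=7: W (go to 3, an L position)
n=8: W (go to 3, an L position)
n=9: W (go to 1, an L position)
n=10: W (go to 2, an L position)
n=11: W (go to 3, an L position)
n=12: L (options 8(W), 7(W), 4(W) are all W)
n=13: L (options 9(W), 8(W), 5(W) are all W)
n=14: L (options 10(W), 9(W), 6(W) are all W)
n=15: L (options 11(W), 10(W), 7(W) are all W)
n=16: W (go to 12, an L position)
n=17: W (go to 13, an L position)
n=18: W (go to 14, an L position)
The starting position 18 is W: Maya should remove 4, leaving 14, handing over an L position.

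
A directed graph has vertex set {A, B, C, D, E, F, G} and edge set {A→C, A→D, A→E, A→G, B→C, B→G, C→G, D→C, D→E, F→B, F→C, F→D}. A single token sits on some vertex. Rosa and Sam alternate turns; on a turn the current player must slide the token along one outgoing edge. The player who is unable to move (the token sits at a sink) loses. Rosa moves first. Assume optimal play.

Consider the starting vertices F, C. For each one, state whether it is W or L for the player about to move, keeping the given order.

Label each position W (a win for the player to move) or L (a loss). A position with no legal move is L; any other position is W exactly when some move reaches an L, and L when every move reaches a W.
Every edge goes from a vertex to one that appears earlier in the order G, E, C, D, B, F, A, so processing vertices in that order labels each vertex after all of its successors.
G: no outgoing edge → L
E: no outgoing edge → L
C: →G(L), so W
D: →E(L), so W
B: →G(L), so W
F: →B(W), D(W), C(W) — all W, so L
A: →E(L), so W

F: L, C: W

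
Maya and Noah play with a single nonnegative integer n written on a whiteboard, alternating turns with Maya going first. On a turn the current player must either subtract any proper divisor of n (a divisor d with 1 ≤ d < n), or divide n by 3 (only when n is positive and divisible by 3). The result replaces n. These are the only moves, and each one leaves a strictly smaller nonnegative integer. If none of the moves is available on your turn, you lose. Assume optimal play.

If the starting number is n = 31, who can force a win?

Noah wins.

Use the standard recursion: the mover loses at a terminal position; elsewhere, the mover wins exactly when some move hands the opponent an L position.
n=0: no move → L
n=1: no move → L
n=2: →1(L), so W
n=3: →1(L), so W
n=4: →2(W), 3(W) — all W, so L
n=5: →4(L), so W
n=6: →4(L), so W
n=7: →6(W) only, which is W, so L
n=8: →4(L), so W
n=9: →3(W), 6(W), 8(W) — all W, so L
n=10: →9(L), so W
n=11: →10(W) only, which is W, so L
n=12: →4(L), so W
n=13: →12(W) only, which is W, so L
n=14: →7(L), so W
n=15: →5(W), 10(W), 12(W), 14(W) — all W, so L
n=16: →15(L), so W
n=17: →16(W) only, which is W, so L
n=18: →9(L), so W
n=19: →18(W) only, which is W, so L
n=20: →15(L), so W
n=21: →7(L), so W
n=22: →11(L), so W
n=23: →22(W) only, which is W, so L
n=24: →23(L), so W
n=25: →20(W), 24(W) — all W, so L
n=26: →13(L), so W
n=27: →9(L), so W
n=28: →14(W), 21(W), 24(W), 26(W), 27(W) — all W, so L
n=29: →28(L), so W
n=30: →15(L), so W
n=31: →30(W) only, which is W, so L
The starting position 31 is L: whatever Maya does, the opponent receives a W position.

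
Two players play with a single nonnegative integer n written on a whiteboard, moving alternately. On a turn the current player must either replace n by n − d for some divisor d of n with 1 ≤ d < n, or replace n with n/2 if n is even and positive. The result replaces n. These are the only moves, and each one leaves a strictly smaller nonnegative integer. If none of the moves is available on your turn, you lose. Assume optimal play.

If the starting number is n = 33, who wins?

The second player wins.

Build the W/L table. Terminal = L. A non-terminal position is W if it has a move to some L; otherwise it is L.
n=0: no move → L
n=1: no move → L
n=2: W (go to 1, an L position)
n=3: L (sole option 2(W) is W)
n=4: W (go to 3, an L position)
n=5: L (sole option 4(W) is W)
n=6: W (go to 3, an L position)
n=7: L (sole option 6(W) is W)
n=8: W (go to 7, an L position)
n=9: L (options 6(W), 8(W) are all W)
n=10: W (go to 5, an L position)
n=11: L (sole option 10(W) is W)
n=12: W (go to 9, an L position)
n=13: L (sole option 12(W) is W)
n=14: W (go to 7, an L position)
n=15: L (options 10(W), 12(W), 14(W) are all W)
n=16: W (go to 15, an L position)
n=17: L (sole option 16(W) is W)
n=18: W (go to 9, an L position)
n=19: L (sole option 18(W) is W)
n=20: W (go to 15, an L position)
n=21: L (options 14(W), 18(W), 20(W) are all W)
n=22: W (go to 11, an L position)
n=23: L (sole option 22(W) is W)
n=24: W (go to 21, an L position)
n=25: L (options 20(W), 24(W) are all W)
n=26: W (go to 13, an L position)
n=27: L (options 18(W), 24(W), 26(W) are all W)
n=28: W (go to 21, an L position)
n=29: L (sole option 28(W) is W)
n=30: W (go to 15, an L position)
n=31: L (sole option 30(W) is W)
n=32: W (go to 31, an L position)
n=33: L (options 22(W), 30(W), 32(W) are all W)
The starting position 33 is L: whatever the player to move does, the opponent receives a W position.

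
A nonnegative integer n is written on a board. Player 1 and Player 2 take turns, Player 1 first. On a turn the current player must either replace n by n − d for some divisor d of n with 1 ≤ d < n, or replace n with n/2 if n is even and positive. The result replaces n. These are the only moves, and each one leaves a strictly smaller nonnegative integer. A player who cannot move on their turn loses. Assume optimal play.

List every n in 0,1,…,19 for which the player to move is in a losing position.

0, 1, 3, 5, 7, 9, 11, 13, 15, 17, 19

Build the W/L table. Terminal = L. A non-terminal position is W if it has a move to some L; otherwise it is L.
n=0: no move → L
n=1: no move → L
n=2: reaches L-position 1 → W
n=3: only reaches 2(W), which is W → L
n=4: reaches L-position 3 → W
n=5: only reaches 4(W), which is W → L
n=6: reaches L-position 3 → W
n=7: only reaches 6(W), which is W → L
n=8: reaches L-position 7 → W
n=9: only reaches 6(W), 8(W), all W → L
n=10: reaches L-position 5 → W
n=11: only reaches 10(W), which is W → L
n=12: reaches L-position 9 → W
n=13: only reaches 12(W), which is W → L
n=14: reaches L-position 7 → W
n=15: only reaches 10(W), 12(W), 14(W), all W → L
n=16: reaches L-position 15 → W
n=17: only reaches 16(W), which is W → L
n=18: reaches L-position 9 → W
n=19: only reaches 18(W), which is W → L
Reading off the rows marked L gives the requested list; there are 11 such values of n.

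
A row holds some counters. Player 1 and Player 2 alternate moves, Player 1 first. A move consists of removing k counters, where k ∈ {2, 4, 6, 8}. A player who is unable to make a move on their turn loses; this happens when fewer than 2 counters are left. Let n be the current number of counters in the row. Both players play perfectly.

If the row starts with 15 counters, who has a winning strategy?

Label each position W (a win for the player to move) or L (a loss). A position with no legal move is L; any other position is W exactly when some move reaches an L, and L when every move reaches a W.
n=0: no move → L
n=1: no move → L
n=2: W (go to 0, an L position)
n=3: W (go to 1, an L position)
n=4: W (go to 0, an L position)
n=5: W (go to 1, an L position)
n=6: W (go to 0, an L position)
n=7: W (go to 1, an L position)
n=8: W (go to 0, an L position)
n=9: W (go to 1, an L position)
n=10: L (options 8(W), 6(W), 4(W), 2(W) are all W)
n=11: L (options 9(W), 7(W), 5(W), 3(W) are all W)
n=12: W (go to 10, an L position)
n=13: W (go to 11, an L position)
n=14: W (go to 10, an L position)
n=15: W (go to 11, an L position)
The starting position 15 is W: Player 1 should remove 4, leaving 11, handing over an L position.

Player 1 wins.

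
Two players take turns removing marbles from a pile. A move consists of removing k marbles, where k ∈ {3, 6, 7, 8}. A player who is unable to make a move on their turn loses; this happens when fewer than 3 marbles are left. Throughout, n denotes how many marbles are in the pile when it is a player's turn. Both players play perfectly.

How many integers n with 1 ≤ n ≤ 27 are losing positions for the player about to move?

8

Work bottom-up. With no move the player to move loses. Otherwise the position is W if at least one move leads to an L position for the opponent, and L if every move leads to a W.
n=0: no move → L
n=1: no move → L
n=2: no move → L
n=3: →0(L), so W
n=4: →1(L), so W
n=5: →2(L), so W
n=6: →0(L), so W
n=7: →1(L), so W
n=8: →2(L), so W
n=9: →2(L), so W
n=10: →2(L), so W
n=11: →8(W), 5(W), 4(W), 3(W) — all W, so L
n=12: →9(W), 6(W), 5(W), 4(W) — all W, so L
n=13: →10(W), 7(W), 6(W), 5(W) — all W, so L
n=14: →11(L), so W
n=15: →12(L), so W
n=16: →13(L), so W
n=17: →11(L), so W
n=18: →12(L), so W
n=19: →13(L), so W
n=20: →13(L), so W
n=21: →13(L), so W
n=22: →19(W), 16(W), 15(W), 14(W) — all W, so L
n=23: →20(W), 17(W), 16(W), 15(W) — all W, so L
n=24: →21(W), 18(W), 17(W), 16(W) — all W, so L
n=25: →22(L), so W
n=26: →23(L), so W
n=27: →24(L), so W
L entries with 1 ≤ n ≤ 27 (n=0 is outside the asked range and is not counted): n = 1, 2, 11, 12, 13, 22, 23, 24; that makes 8.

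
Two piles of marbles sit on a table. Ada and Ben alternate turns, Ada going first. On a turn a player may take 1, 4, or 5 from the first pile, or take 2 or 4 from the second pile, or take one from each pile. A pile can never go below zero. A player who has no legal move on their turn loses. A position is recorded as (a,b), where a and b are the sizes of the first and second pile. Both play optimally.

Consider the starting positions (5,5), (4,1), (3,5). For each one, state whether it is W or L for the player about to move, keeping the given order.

(5,5): L, (4,1): W, (3,5): W

Positions with no move are L. A position that does have a move is losing for the player to move precisely when every available move leads to a winning position for the opponent. Fill in the labels:
No move ever increases a pile, so every position that can arise here has a ≤ 5 and b ≤ 5; it is enough to label the cells with 0 ≤ a ≤ 5 and 0 ≤ b ≤ 5.
Every move lowers a or b (never raises either), so fill the grid row by row in increasing a, and left to right within a row: each cell's successors are then already labelled.
      b=0  b=1  b=2  b=3  b=4  b=5
a=0:    L    L    W    W    W    W
a=1:    W    W    W    L    L    W
a=2:    L    L    W    W    W    W
a=3:    W    W    W    L    L    W
a=4:    W    W    L    W    W    W
a=5:    W    W    W    W    W    L
Cells with no legal move (terminal, hence L): (0,0), (0,1).
The remaining L cells, each justified by listing all of its moves:
(1,3): moves to (0,3)(W), (1,1)(W), (0,2)(W); every one is W ⇒ L
(1,4): moves to (0,4)(W), (1,2)(W), (1,0)(W), (0,3)(W); every one is W ⇒ L
(2,0): the only move is to (1,0)(W), a W ⇒ L
(2,1): moves to (1,1)(W), (1,0)(W); every one is W ⇒ L
(3,3): moves to (2,3)(W), (3,1)(W), (2,2)(W); every one is W ⇒ L
(3,4): moves to (2,4)(W), (3,2)(W), (3,0)(W), (2,3)(W); every one is W ⇒ L
(4,2): moves to (3,2)(W), (0,2)(W), (4,0)(W), (3,1)(W); every one is W ⇒ L
(5,5): moves to (4,5)(W), (1,5)(W), (0,5)(W), (5,3)(W), (5,1)(W), (4,4)(W); every one is W ⇒ L
Every other cell has at least one move into one of the L cells above, so it is W.
(5,5): one of the L cells justified above, so L
(4,1): the move to (0,1) reaches an L cell, so W
(3,5): the move to (3,3) reaches an L cell, so W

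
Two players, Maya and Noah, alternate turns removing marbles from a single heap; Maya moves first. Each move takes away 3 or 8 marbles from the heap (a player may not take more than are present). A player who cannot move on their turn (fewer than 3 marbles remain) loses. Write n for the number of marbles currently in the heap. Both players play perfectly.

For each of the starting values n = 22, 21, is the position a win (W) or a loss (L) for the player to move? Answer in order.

22: L, 21: W

Label each position W (a win for the player to move) or L (a loss). A position with no legal move is L; any other position is W exactly when some move reaches an L, and L when every move reaches a W.
n=0: no move → L
n=1: no move → L
n=2: no move → L
n=3: reaches L-position 0 → W
n=4: reaches L-position 1 → W
n=5: reaches L-position 2 → W
n=6: only reaches 3(W), which is W → L
n=7: only reaches 4(W), which is W → L
n=8: reaches L-position 0 → W
n=9: reaches L-position 6 → W
n=10: reaches L-position 7 → W
n=11: only reaches 8(W), 3(W), all W → L
n=12: only reaches 9(W), 4(W), all W → L
n=13: only reaches 10(W), 5(W), all W → L
n=14: reaches L-position 11 → W
n=15: reaches L-position 12 → W
n=16: reaches L-position 13 → W
n=17: only reaches 14(W), 9(W), all W → L
n=18: only reaches 15(W), 10(W), all W → L
n=19: reaches L-position 11 → W
n=20: reaches L-position 17 → W
n=21: reaches L-position 18 → W
n=22: only reaches 19(W), 14(W), all W → L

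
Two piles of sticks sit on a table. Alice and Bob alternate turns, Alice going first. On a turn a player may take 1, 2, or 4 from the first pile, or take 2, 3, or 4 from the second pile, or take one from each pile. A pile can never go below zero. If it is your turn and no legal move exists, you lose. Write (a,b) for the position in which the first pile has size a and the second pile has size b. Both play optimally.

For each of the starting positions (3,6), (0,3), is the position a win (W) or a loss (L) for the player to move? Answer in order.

Use the standard recursion: the mover loses at a terminal position; elsewhere, the mover wins exactly when some move hands the opponent an L position.
No move ever increases a pile, so every position that can arise here has a ≤ 3 and b ≤ 6; it is enough to label the cells with 0 ≤ a ≤ 3 and 0 ≤ b ≤ 6.
Every move lowers a or b (never raises either), so fill the grid row by row in increasing a, and left to right within a row: each cell's successors are then already labelled.
      b=0  b=1  b=2  b=3  b=4  b=5  b=6
a=0:    L    L    W    W    W    W    L
a=1:    W    W    W    L    L    W    W
a=2:    W    W    L    W    W    W    W
a=3:    L    L    W    W    W    W    L
Cells with no legal move (terminal, hence L): (0,0), (0,1).
The remaining L cells, each justified by listing all of its moves:
(0,6): moves to (0,4)(W), (0,3)(W), (0,2)(W); every one is W ⇒ L
(1,3): moves to (0,3)(W), (1,1)(W), (1,0)(W), (0,2)(W); every one is W ⇒ L
(1,4): moves to (0,4)(W), (1,2)(W), (1,1)(W), (1,0)(W), (0,3)(W); every one is W ⇒ L
(2,2): moves to (1,2)(W), (0,2)(W), (2,0)(W), (1,1)(W); every one is W ⇒ L
(3,0): moves to (2,0)(W), (1,0)(W); every one is W ⇒ L
(3,1): moves to (2,1)(W), (1,1)(W), (2,0)(W); every one is W ⇒ L
(3,6): moves to (2,6)(W), (1,6)(W), (3,4)(W), (3,3)(W), (3,2)(W), (2,5)(W); every one is W ⇒ L
Every other cell has at least one move into one of the L cells above, so it is W.
(3,6): one of the L cells justified above, so L
(0,3): the move to (0,1) reaches an L cell, so W

(3,6): L, (0,3): W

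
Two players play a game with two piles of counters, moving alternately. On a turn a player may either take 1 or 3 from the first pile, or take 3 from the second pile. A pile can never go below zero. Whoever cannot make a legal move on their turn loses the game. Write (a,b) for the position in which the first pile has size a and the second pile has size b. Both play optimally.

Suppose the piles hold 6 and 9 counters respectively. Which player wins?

The first player wins.

Label each position W (a win for the player to move) or L (a loss). A position with no legal move is L; any other position is W exactly when some move reaches an L, and L when every move reaches a W.
No move ever increases a pile, so every position that can arise here has a ≤ 6 and b ≤ 9; it is enough to label the cells with 0 ≤ a ≤ 6 and 0 ≤ b ≤ 9.
Every move lowers a or b (never raises either), so fill the grid row by row in increasing a, and left to right within a row: each cell's successors are then already labelled.
      b=0  b=1  b=2  b=3  b=4  b=5  b=6  b=7  b=8  b=9
a=0:    L    L    L    W    W    W    L    L    L    W
a=1:    W    W    W    L    L    L    W    W    W    L
a=2:    L    L    L    W    W    W    L    L    L    W
a=3:    W    W    W    L    L    L    W    W    W    L
a=4:    L    L    L    W    W    W    L    L    L    W
a=5:    W    W    W    L    L    L    W    W    W    L
a=6:    L    L    L    W    W    W    L    L    L    W
Cells with no legal move (terminal, hence L): (0,0), (0,1), (0,2).
The remaining L cells, each justified by listing all of its moves:
(0,6): →(0,3)(W) only, which is W, so L
(0,7): →(0,4)(W) only, which is W, so L
(0,8): →(0,5)(W) only, which is W, so L
(1,3): →(0,3)(W), (1,0)(W) — all W, so L
(1,4): →(0,4)(W), (1,1)(W) — all W, so L
(1,5): →(0,5)(W), (1,2)(W) — all W, so L
(1,9): →(0,9)(W), (1,6)(W) — all W, so L
(2,0): →(1,0)(W) only, which is W, so L
(2,1): →(1,1)(W) only, which is W, so L
(2,2): →(1,2)(W) only, which is W, so L
(2,6): →(1,6)(W), (2,3)(W) — all W, so L
(2,7): →(1,7)(W), (2,4)(W) — all W, so L
(2,8): →(1,8)(W), (2,5)(W) — all W, so L
(3,3): →(2,3)(W), (0,3)(W), (3,0)(W) — all W, so L
(3,4): →(2,4)(W), (0,4)(W), (3,1)(W) — all W, so L
(3,5): →(2,5)(W), (0,5)(W), (3,2)(W) — all W, so L
(3,9): →(2,9)(W), (0,9)(W), (3,6)(W) — all W, so L
(4,0): →(3,0)(W), (1,0)(W) — all W, so L
(4,1): →(3,1)(W), (1,1)(W) — all W, so L
(4,2): →(3,2)(W), (1,2)(W) — all W, so L
(4,6): →(3,6)(W), (1,6)(W), (4,3)(W) — all W, so L
(4,7): →(3,7)(W), (1,7)(W), (4,4)(W) — all W, so L
(4,8): →(3,8)(W), (1,8)(W), (4,5)(W) — all W, so L
(5,3): →(4,3)(W), (2,3)(W), (5,0)(W) — all W, so L
(5,4): →(4,4)(W), (2,4)(W), (5,1)(W) — all W, so L
(5,5): →(4,5)(W), (2,5)(W), (5,2)(W) — all W, so L
(5,9): →(4,9)(W), (2,9)(W), (5,6)(W) — all W, so L
(6,0): →(5,0)(W), (3,0)(W) — all W, so L
(6,1): →(5,1)(W), (3,1)(W) — all W, so L
(6,2): →(5,2)(W), (3,2)(W) — all W, so L
(6,6): →(5,6)(W), (3,6)(W), (6,3)(W) — all W, so L
(6,7): →(5,7)(W), (3,7)(W), (6,4)(W) — all W, so L
(6,8): →(5,8)(W), (3,8)(W), (6,5)(W) — all W, so L
Every other cell has at least one move into one of the L cells above, so it is W.
From (6,9) the player to move can move to (5,9), reaching an L position.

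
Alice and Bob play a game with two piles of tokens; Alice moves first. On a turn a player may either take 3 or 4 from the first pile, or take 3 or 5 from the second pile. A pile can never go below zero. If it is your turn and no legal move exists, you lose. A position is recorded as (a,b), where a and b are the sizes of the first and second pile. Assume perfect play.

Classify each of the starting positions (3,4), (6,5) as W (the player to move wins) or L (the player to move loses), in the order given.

(3,4): L, (6,5): W

Build the W/L table. Terminal = L. A non-terminal position is W if it has a move to some L; otherwise it is L.
No move ever increases a pile, so every position that can arise here has a ≤ 6 and b ≤ 5; it is enough to label the cells with 0 ≤ a ≤ 6 and 0 ≤ b ≤ 5.
Every move lowers a or b (never raises either), so fill the grid row by row in increasing a, and left to right within a row: each cell's successors are then already labelled.
      b=0  b=1  b=2  b=3  b=4  b=5
a=0:    L    L    L    W    W    W
a=1:    L    L    L    W    W    W
a=2:    L    L    L    W    W    W
a=3:    W    W    W    L    L    L
a=4:    W    W    W    L    L    L
a=5:    W    W    W    L    L    L
a=6:    W    W    W    W    W    W
Cells with no legal move (terminal, hence L): (0,0), (0,1), (0,2), (1,0), (1,1), (1,2), (2,0), (2,1), (2,2).
The remaining L cells, each justified by listing all of its moves:
(3,3): →(0,3)(W), (3,0)(W) — all W, so L
(3,4): →(0,4)(W), (3,1)(W) — all W, so L
(3,5): →(0,5)(W), (3,2)(W), (3,0)(W) — all W, so L
(4,3): →(1,3)(W), (0,3)(W), (4,0)(W) — all W, so L
(4,4): →(1,4)(W), (0,4)(W), (4,1)(W) — all W, so L
(4,5): →(1,5)(W), (0,5)(W), (4,2)(W), (4,0)(W) — all W, so L
(5,3): →(2,3)(W), (1,3)(W), (5,0)(W) — all W, so L
(5,4): →(2,4)(W), (1,4)(W), (5,1)(W) — all W, so L
(5,5): →(2,5)(W), (1,5)(W), (5,2)(W), (5,0)(W) — all W, so L
Every other cell has at least one move into one of the L cells above, so it is W.
(3,4): one of the L cells justified above, so L
(6,5): the move to (3,5) reaches an L cell, so W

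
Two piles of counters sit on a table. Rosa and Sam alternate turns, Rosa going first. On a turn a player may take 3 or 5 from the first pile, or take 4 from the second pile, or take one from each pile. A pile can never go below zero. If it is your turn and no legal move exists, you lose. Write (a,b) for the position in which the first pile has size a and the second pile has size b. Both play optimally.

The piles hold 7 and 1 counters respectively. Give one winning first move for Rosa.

Move to (4,1).

Classify positions by backward induction: terminal positions (no move available) are L. From any other position, the mover wins iff some move reaches an L.
No move ever increases a pile, so every position that can arise here has a ≤ 7 and b ≤ 1; it is enough to label the cells with 0 ≤ a ≤ 7 and 0 ≤ b ≤ 1.
Every move lowers a or b (never raises either), so fill the grid row by row in increasing a, and left to right within a row: each cell's successors are then already labelled.
      b=0  b=1
a=0:    L    L
a=1:    L    W
a=2:    L    W
a=3:    W    W
a=4:    W    L
a=5:    W    W
a=6:    W    L
a=7:    W    W
Cells with no legal move (terminal, hence L): (0,0), (0,1), (1,0), (2,0).
The remaining L cells, each justified by listing all of its moves:
(4,1): L (options (1,1)(W), (3,0)(W) are all W)
(6,1): L (options (3,1)(W), (1,1)(W), (5,0)(W) are all W)
Every other cell has at least one move into one of the L cells above, so it is W.
From (7,1), the L positions reachable in one move are: (4,1).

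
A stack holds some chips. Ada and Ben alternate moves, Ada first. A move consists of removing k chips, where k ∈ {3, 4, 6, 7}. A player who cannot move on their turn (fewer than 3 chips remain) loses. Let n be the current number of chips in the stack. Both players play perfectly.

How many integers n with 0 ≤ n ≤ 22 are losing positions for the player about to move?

Classify positions by backward induction: terminal positions (no move available) are L. From any other position, the mover wins iff some move reaches an L.
n=0: no move → L
n=1: no move → L
n=2: no move → L
n=3: reaches L-position 0 → W
n=4: reaches L-position 1 → W
n=5: reaches L-position 2 → W
n=6: reaches L-position 2 → W
n=7: reaches L-position 1 → W
n=8: reaches L-position 2 → W
n=9: reaches L-position 2 → W
n=10: only reaches 7(W), 6(W), 4(W), 3(W), all W → L
n=11: only reaches 8(W), 7(W), 5(W), 4(W), all W → L
n=12: only reaches 9(W), 8(W), 6(W), 5(W), all W → L
n=13: reaches L-position 10 → W
n=14: reaches L-position 11 → W
n=15: reaches L-position 12 → W
n=16: reaches L-position 12 → W
n=17: reaches L-position 11 → W
n=18: reaches L-position 12 → W
n=19: reaches L-position 12 → W
n=20: only reaches 17(W), 16(W), 14(W), 13(W), all W → L
n=21: only reaches 18(W), 17(W), 15(W), 14(W), all W → L
n=22: only reaches 19(W), 18(W), 16(W), 15(W), all W → L
L entries with 0 ≤ n ≤ 22: n = 0, 1, 2, 10, 11, 12, 20, 21, 22; that makes 9.

9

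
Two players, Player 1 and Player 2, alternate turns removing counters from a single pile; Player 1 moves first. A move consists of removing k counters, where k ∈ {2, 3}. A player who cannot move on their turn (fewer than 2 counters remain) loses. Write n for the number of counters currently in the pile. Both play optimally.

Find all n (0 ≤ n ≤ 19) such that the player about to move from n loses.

0, 1, 5, 6, 10, 11, 15, 16

Use the standard recursion: the mover loses at a terminal position; elsewhere, the mover wins exactly when some move hands the opponent an L position.
n=0: no move → L
n=1: no move → L
n=2: reaches L-position 0 → W
n=3: reaches L-position 1 → W
n=4: reaches L-position 1 → W
n=5: only reaches 3(W), 2(W), all W → L
n=6: only reaches 4(W), 3(W), all W → L
n=7: reaches L-position 5 → W
n=8: reaches L-position 6 → W
n=9: reaches L-position 6 → W
n=10: only reaches 8(W), 7(W), all W → L
n=11: only reaches 9(W), 8(W), all W → L
n=12: reaches L-position 10 → W
n=13: reaches L-position 11 → W
n=14: reaches L-position 11 → W
n=15: only reaches 13(W), 12(W), all W → L
n=16: only reaches 14(W), 13(W), all W → L
n=17: reaches L-position 15 → W
n=18: reaches L-position 16 → W
n=19: reaches L-position 16 → W
The losing starting values of n are exactly the entries labelled L in this table (8 of them).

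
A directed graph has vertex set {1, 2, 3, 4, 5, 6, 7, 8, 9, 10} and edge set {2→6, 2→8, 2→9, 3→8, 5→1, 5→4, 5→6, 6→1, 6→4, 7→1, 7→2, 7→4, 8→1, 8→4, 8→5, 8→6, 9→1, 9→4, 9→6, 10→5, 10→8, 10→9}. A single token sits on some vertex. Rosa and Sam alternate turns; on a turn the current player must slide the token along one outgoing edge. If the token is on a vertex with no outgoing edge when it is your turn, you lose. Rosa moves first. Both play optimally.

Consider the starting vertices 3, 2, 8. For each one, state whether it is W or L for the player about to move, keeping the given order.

3: L, 2: L, 8: W

Compute win/loss labels from the base case upward. A position with no move is L. Any other position is W if it can reach an L in one move, else L.
Every edge goes from a vertex to one that appears earlier in the order 4, 1, 6, 5, 8, 9, 10, 2, 7, 3, so processing vertices in that order labels each vertex after all of its successors.
4: no outgoing edge → L
1: no outgoing edge → L
6: can move to 1, which is L ⇒ W
5: can move to 1, which is L ⇒ W
8: can move to 1, which is L ⇒ W
9: can move to 1, which is L ⇒ W
10: moves to 9(W), 8(W), 5(W); every one is W ⇒ L
2: moves to 9(W), 8(W), 6(W); every one is W ⇒ L
7: can move to 2, which is L ⇒ W
3: the only move is to 8(W), a W ⇒ L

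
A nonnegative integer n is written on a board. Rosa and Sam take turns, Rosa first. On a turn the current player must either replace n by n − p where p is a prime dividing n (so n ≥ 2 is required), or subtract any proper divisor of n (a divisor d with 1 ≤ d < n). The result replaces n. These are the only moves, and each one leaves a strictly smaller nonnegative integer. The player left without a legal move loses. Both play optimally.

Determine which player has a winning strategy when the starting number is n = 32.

Sam wins.

Positions with no move are L. A position that does have a move is losing for the player to move precisely when every available move leads to a winning position for the opponent. Fill in the labels:
n=0: no move → L
n=1: no move → L
n=2: reaches L-position 0 → W
n=3: reaches L-position 0 → W
n=4: only reaches 2(W), 3(W), all W → L
n=5: reaches L-position 0 → W
n=6: reaches L-position 4 → W
n=7: reaches L-position 0 → W
n=8: reaches L-position 4 → W
n=9: only reaches 6(W), 8(W), all W → L
n=10: reaches L-position 9 → W
n=11: reaches L-position 0 → W
n=12: reaches L-position 9 → W
n=13: reaches L-position 0 → W
n=14: only reaches 7(W), 12(W), 13(W), all W → L
n=15: reaches L-position 14 → W
n=16: reaches L-position 14 → W
n=17: reaches L-position 0 → W
n=18: reaches L-position 9 → W
n=19: reaches L-position 0 → W
n=20: only reaches 10(W), 15(W), 16(W), 18(W), 19(W), all W → L
n=21: reaches L-position 14 → W
n=22: reaches L-position 20 → W
n=23: reaches L-position 0 → W
n=24: reaches L-position 20 → W
n=25: reaches L-position 20 → W
n=26: only reaches 13(W), 24(W), 25(W), all W → L
n=27: reaches L-position 26 → W
n=28: reaches L-position 14 → W
n=29: reaches L-position 0 → W
n=30: reaches L-position 20 → W
n=31: reaches L-position 0 → W
n=32: only reaches 16(W), 24(W), 28(W), 30(W), 31(W), all W → L
Every move from 32 reaches a W position, so the mover loses.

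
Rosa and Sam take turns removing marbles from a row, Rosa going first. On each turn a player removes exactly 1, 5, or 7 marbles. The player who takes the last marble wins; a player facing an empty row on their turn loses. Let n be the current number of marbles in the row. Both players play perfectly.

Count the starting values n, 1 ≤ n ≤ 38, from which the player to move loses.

19

Use the standard recursion: the mover loses at a terminal position; elsewhere, the mover wins exactly when some move hands the opponent an L position.
n=0: no move → L
n=1: →0(L), so W
n=2: →1(W) only, which is W, so L
n=3: →2(L), so W
n=4: →3(W) only, which is W, so L
n=5: →4(L), so W
n=6: →5(W), 1(W) — all W, so L
n=7: →6(L), so W
n=8: →7(W), 3(W), 1(W) — all W, so L
n=9: →8(L), so W
n=10: →9(W), 5(W), 3(W) — all W, so L
n=11: →10(L), so W
n=12: →11(W), 7(W), 5(W) — all W, so L
n=13: →12(L), so W
n=14: →13(W), 9(W), 7(W) — all W, so L
n=15: →14(L), so W
n=16: →15(W), 11(W), 9(W) — all W, so L
n=17: →16(L), so W
n=18: →17(W), 13(W), 11(W) — all W, so L
n=19: →18(L), so W
n=20: →19(W), 15(W), 13(W) — all W, so L
n=21: →20(L), so W
n=22: →21(W), 17(W), 15(W) — all W, so L
n=23: →22(L), so W
n=24: →23(W), 19(W), 17(W) — all W, so L
n=25: →24(L), so W
n=26: →25(W), 21(W), 19(W) — all W, so L
n=27: →26(L), so W
n=28: →27(W), 23(W), 21(W) — all W, so L
n=29: →28(L), so W
n=30: →29(W), 25(W), 23(W) — all W, so L
n=31: →30(L), so W
n=32: →31(W), 27(W), 25(W) — all W, so L
n=33: →32(L), so W
n=34: →33(W), 29(W), 27(W) — all W, so L
n=35: →34(L), so W
n=36: →35(W), 31(W), 29(W) — all W, so L
n=37: →36(L), so W
n=38: →37(W), 33(W), 31(W) — all W, so L
L entries with 1 ≤ n ≤ 38 (n=0 is outside the asked range and is not counted): n = 2, 4, 6, 8, 10, 12, 14, 16, 18, 20, 22, 24, 26, 28, 30, 32, 34, 36, 38; that makes 19.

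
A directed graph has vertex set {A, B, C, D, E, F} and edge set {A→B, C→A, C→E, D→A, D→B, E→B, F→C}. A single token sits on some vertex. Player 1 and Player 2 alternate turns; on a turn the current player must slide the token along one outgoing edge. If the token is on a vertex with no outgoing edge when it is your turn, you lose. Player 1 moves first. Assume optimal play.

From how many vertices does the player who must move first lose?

2

Compute win/loss labels from the base case upward. A position with no move is L. Any other position is W if it can reach an L in one move, else L.
Every edge goes from a vertex to one that appears earlier in the order B, A, D, E, C, F, so processing vertices in that order labels each vertex after all of its successors.
B: no outgoing edge → L
A: reaches L-position B → W
D: reaches L-position B → W
E: reaches L-position B → W
C: only reaches E(W), A(W), all W → L
F: reaches L-position C → W
The L vertices are B, C; that is 2 in all.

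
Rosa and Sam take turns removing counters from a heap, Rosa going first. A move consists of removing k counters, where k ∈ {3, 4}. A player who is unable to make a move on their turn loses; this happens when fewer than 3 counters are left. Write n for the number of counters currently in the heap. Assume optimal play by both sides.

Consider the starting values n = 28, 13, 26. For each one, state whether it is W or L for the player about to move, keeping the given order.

28: L, 13: W, 26: W

Work bottom-up. With no move the player to move loses. Otherwise the position is W if at least one move leads to an L position for the opponent, and L if every move leads to a W.
n=0: no move → L
n=1: no move → L
n=2: no move → L
n=3: W (go to 0, an L position)
n=4: W (go to 1, an L position)
n=5: W (go to 2, an L position)
n=6: W (go to 2, an L position)
n=7: L (options 4(W), 3(W) are all W)
n=8: L (options 5(W), 4(W) are all W)
n=9: L (options 6(W), 5(W) are all W)
n=10: W (go to 7, an L position)
n=11: W (go to 8, an L position)
n=12: W (go to 9, an L position)
n=13: W (go to 9, an L position)
n=14: L (options 11(W), 10(W) are all W)
n=15: L (options 12(W), 11(W) are all W)
n=16: L (options 13(W), 12(W) are all W)
n=17: W (go to 14, an L position)
n=18: W (go to 15, an L position)
n=19: W (go to 16, an L position)
n=20: W (go to 16, an L position)
n=21: L (options 18(W), 17(W) are all W)
n=22: L (options 19(W), 18(W) are all W)
n=23: L (options 20(W), 19(W) are all W)
n=24: W (go to 21, an L position)
n=25: W (go to 22, an L position)
n=26: W (go to 23, an L position)
n=27: W (go to 23, an L position)
n=28: L (options 25(W), 24(W) are all W)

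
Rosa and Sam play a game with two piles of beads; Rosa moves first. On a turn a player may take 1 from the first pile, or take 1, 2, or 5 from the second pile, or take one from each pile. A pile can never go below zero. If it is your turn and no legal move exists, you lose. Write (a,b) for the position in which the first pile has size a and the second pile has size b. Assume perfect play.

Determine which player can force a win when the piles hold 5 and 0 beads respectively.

Rosa wins.

Use the standard recursion: the mover loses at a terminal position; elsewhere, the mover wins exactly when some move hands the opponent an L position.
No move ever increases a pile, so every position that can arise here has a ≤ 5 and b ≤ 0; it is enough to label the cells with 0 ≤ a ≤ 5 and 0 ≤ b ≤ 0.
Every move lowers a or b (never raises either), so fill the grid row by row in increasing a, and left to right within a row: each cell's successors are then already labelled.
      b=0
a=0:    L
a=1:    W
a=2:    L
a=3:    W
a=4:    L
a=5:    W
Cells with no legal move (terminal, hence L): (0,0).
The remaining L cells, each justified by listing all of its moves:
(2,0): →(1,0)(W) only, which is W, so L
(4,0): →(3,0)(W) only, which is W, so L
Every other cell has at least one move into one of the L cells above, so it is W.
From (5,0) Rosa can move to (4,0), reaching an L position.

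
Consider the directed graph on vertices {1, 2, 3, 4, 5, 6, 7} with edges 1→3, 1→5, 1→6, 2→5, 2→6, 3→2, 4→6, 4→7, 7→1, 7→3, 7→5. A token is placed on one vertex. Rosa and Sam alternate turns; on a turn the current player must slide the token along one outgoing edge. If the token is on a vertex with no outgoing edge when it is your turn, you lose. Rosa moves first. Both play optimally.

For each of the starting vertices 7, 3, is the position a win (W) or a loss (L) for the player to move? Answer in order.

7: W, 3: L

Use the standard recursion: the mover loses at a terminal position; elsewhere, the mover wins exactly when some move hands the opponent an L position.
Every edge goes from a vertex to one that appears earlier in the order 5, 6, 2, 3, 1, 7, 4, so processing vertices in that order labels each vertex after all of its successors.
5: no outgoing edge → L
6: no outgoing edge → L
2: reaches L-position 6 → W
3: only reaches 2(W), which is W → L
1: reaches L-position 3 → W
7: reaches L-position 3 → W
4: reaches L-position 6 → W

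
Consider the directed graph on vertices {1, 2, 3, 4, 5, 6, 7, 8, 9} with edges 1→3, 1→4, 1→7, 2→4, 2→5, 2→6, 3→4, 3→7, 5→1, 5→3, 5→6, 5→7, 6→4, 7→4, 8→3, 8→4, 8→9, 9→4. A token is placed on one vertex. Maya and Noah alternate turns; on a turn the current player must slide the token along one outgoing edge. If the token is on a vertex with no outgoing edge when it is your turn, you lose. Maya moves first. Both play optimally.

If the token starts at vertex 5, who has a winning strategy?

Label each position W (a win for the player to move) or L (a loss). A position with no legal move is L; any other position is W exactly when some move reaches an L, and L when every move reaches a W.
Every edge goes from a vertex to one that appears earlier in the order 4, 6, 7, 9, 3, 1, 5, 8, 2, so processing vertices in that order labels each vertex after all of its successors.
4: no outgoing edge → L
6: can move to 4, which is L ⇒ W
7: can move to 4, which is L ⇒ W
9: can move to 4, which is L ⇒ W
3: can move to 4, which is L ⇒ W
1: can move to 4, which is L ⇒ W
5: moves to 1(W), 3(W), 7(W), 6(W); every one is W ⇒ L
8: can move to 4, which is L ⇒ W
2: can move to 5, which is L ⇒ W
The starting position 5 is L: whatever Maya does, the opponent receives a W position.

Noah wins.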